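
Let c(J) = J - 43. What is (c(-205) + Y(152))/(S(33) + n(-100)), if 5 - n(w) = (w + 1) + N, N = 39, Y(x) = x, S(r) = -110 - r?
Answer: 16/13 ≈ 1.2308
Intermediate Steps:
c(J) = -43 + J
n(w) = -35 - w (n(w) = 5 - ((w + 1) + 39) = 5 - ((1 + w) + 39) = 5 - (40 + w) = 5 + (-40 - w) = -35 - w)
(c(-205) + Y(152))/(S(33) + n(-100)) = ((-43 - 205) + 152)/((-110 - 1*33) + (-35 - 1*(-100))) = (-248 + 152)/((-110 - 33) + (-35 + 100)) = -96/(-143 + 65) = -96/(-78) = -96*(-1/78) = 16/13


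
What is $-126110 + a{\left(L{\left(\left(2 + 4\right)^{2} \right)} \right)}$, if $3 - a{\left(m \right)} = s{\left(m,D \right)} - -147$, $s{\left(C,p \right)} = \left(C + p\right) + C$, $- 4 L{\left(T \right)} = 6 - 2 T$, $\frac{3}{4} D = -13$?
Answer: $- \frac{378809}{3} \approx -1.2627 \cdot 10^{5}$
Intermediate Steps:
$D = - \frac{52}{3}$ ($D = \frac{4}{3} \left(-13\right) = - \frac{52}{3} \approx -17.333$)
$L{\left(T \right)} = - \frac{3}{2} + \frac{T}{2}$ ($L{\left(T \right)} = - \frac{6 - 2 T}{4} = - \frac{3}{2} + \frac{T}{2}$)
$s{\left(C,p \right)} = p + 2 C$
$a{\left(m \right)} = - \frac{380}{3} - 2 m$ ($a{\left(m \right)} = 3 - \left(\left(- \frac{52}{3} + 2 m\right) - -147\right) = 3 - \left(\left(- \frac{52}{3} + 2 m\right) + 147\right) = 3 - \left(\frac{389}{3} + 2 m\right) = - \frac{380}{3} - 2 m$)
$-126110 + a{\left(L{\left(\left(2 + 4\right)^{2} \right)} \right)} = -126110 - \left(\frac{380}{3} + 2 \left(- \frac{3}{2} + \frac{\left(2 + 4\right)^{2}}{2}\right)\right) = -126110 - \left(\frac{380}{3} + 2 \left(- \frac{3}{2} + \frac{6^{2}}{2}\right)\right) = -126110 - \left(\frac{380}{3} + 2 \left(- \frac{3}{2} + \frac{1}{2} \cdot 36\right)\right) = -126110 - \left(\frac{380}{3} + 2 \left(- \frac{3}{2} + 18\right)\right) = -126110 - \frac{479}{3} = - \frac{378809}{3}$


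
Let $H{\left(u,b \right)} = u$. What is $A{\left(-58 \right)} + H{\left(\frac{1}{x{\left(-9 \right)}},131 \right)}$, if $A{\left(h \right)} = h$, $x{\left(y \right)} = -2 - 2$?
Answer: $- \frac{233}{4} \approx -58.25$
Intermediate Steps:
$x{\left(y \right)} = -4$
$A{\left(-58 \right)} + H{\left(\frac{1}{x{\left(-9 \right)}},131 \right)} = -58 + \frac{1}{-4} = -58 - \frac{1}{4} = - \frac{233}{4}$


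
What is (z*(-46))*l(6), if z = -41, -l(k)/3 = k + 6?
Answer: -67896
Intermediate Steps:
l(k) = -18 - 3*k (l(k) = -3*(k + 6) = -3*(6 + k) = -18 - 3*k)
(z*(-46))*l(6) = (-41*(-46))*(-18 - 3*6) = 1886*(-18 - 18) = 1886*(-36) = -67896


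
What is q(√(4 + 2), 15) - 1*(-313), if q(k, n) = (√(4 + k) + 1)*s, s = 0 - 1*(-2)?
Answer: 315 + 2*√(4 + √6) ≈ 320.08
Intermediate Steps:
s = 2 (s = 0 + 2 = 2)
q(k, n) = 2 + 2*√(4 + k) (q(k, n) = (√(4 + k) + 1)*2 = (1 + √(4 + k))*2 = 2 + 2*√(4 + k))
q(√(4 + 2), 15) - 1*(-313) = (2 + 2*√(4 + √(4 + 2))) - 1*(-313) = (2 + 2*√(4 + √6)) + 313 = 315 + 2*√(4 + √6)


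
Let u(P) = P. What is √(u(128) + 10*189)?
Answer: √2018 ≈ 44.922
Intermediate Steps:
√(u(128) + 10*189) = √(128 + 10*189) = √(128 + 1890) = √2018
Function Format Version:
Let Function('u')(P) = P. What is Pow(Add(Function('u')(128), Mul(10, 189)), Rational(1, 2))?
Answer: Pow(2018, Rational(1, 2)) ≈ 44.922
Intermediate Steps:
Pow(Add(Function('u')(128), Mul(10, 189)), Rational(1, 2)) = Pow(Add(128, Mul(10, 189)), Rational(1, 2)) = Pow(Add(128, 1890), Rational(1, 2)) = Pow(2018, Rational(1, 2))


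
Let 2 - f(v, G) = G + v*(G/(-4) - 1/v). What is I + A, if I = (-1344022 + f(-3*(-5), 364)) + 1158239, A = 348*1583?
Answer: 366105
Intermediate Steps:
f(v, G) = 2 - G - v*(-1/v - G/4) (f(v, G) = 2 - (G + v*(G/(-4) - 1/v)) = 2 - (G + v*(G*(-1/4) - 1/v)) = 2 - (G + v*(-G/4 - 1/v)) = 2 - (G + v*(-1/v - G/4)) = 2 + (-G - v*(-1/v - G/4)) = 2 - G - v*(-1/v - G/4))
A = 550884
I = -184779 (I = (-1344022 + (3 - 1*364 + (1/4)*364*(-3*(-5)))) + 1158239 = (-1344022 + (3 - 364 + (1/4)*364*15)) + 1158239 = (-1344022 + (3 - 364 + 1365)) + 1158239 = (-1344022 + 1004) + 1158239 = -1343018 + 1158239 = -184779)
I + A = -184779 + 550884 = 366105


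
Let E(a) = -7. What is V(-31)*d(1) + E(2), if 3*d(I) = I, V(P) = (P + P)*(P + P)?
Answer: 3823/3 ≈ 1274.3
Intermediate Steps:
V(P) = 4*P**2 (V(P) = (2*P)*(2*P) = 4*P**2)
d(I) = I/3
V(-31)*d(1) + E(2) = (4*(-31)**2)*((1/3)*1) - 7 = (4*961)*(1/3) - 7 = 3844*(1/3) - 7 = 3844/3 - 7 = 3823/3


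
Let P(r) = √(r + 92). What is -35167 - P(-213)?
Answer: -35167 - 11*I ≈ -35167.0 - 11.0*I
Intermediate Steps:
P(r) = √(92 + r)
-35167 - P(-213) = -35167 - √(92 - 213) = -35167 - √(-121) = -35167 - 11*I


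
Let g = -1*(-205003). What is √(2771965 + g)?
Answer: 2*√744242 ≈ 1725.4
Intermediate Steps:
g = 205003
√(2771965 + g) = √(2771965 + 205003) = √2976968 = 2*√744242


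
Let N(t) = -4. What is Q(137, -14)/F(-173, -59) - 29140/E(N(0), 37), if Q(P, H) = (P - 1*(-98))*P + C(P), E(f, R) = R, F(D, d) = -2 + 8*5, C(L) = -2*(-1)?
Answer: 83969/1406 ≈ 59.722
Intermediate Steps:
C(L) = 2
F(D, d) = 38 (F(D, d) = -2 + 40 = 38)
Q(P, H) = 2 + P*(98 + P) (Q(P, H) = (P - 1*(-98))*P + 2 = (P + 98)*P + 2 = (98 + P)*P + 2 = P*(98 + P) + 2 = 2 + P*(98 + P))
Q(137, -14)/F(-173, -59) - 29140/E(N(0), 37) = (2 + 137² + 98*137)/38 - 29140/37 = (2 + 18769 + 13426)*(1/38) - 29140*1/37 = 32197*(1/38) - 29140/37 = 32197/38 - 29140/37 = 83969/1406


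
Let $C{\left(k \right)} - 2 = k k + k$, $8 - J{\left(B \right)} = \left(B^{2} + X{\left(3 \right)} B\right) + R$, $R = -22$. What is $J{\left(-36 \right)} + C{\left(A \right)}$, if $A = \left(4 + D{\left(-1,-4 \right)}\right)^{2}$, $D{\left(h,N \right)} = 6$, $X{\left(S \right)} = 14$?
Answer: $9340$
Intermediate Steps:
$J{\left(B \right)} = 30 - B^{2} - 14 B$ ($J{\left(B \right)} = 8 - \left(\left(B^{2} + 14 B\right) - 22\right) = 8 - \left(-22 + B^{2} + 14 B\right) = 30 - B^{2} - 14 B$)
$A = 100$ ($A = \left(4 + 6\right)^{2} = 10^{2} = 100$)
$C{\left(k \right)} = 2 + k + k^{2}$ ($C{\left(k \right)} = 2 + \left(k k + k\right) = 2 + \left(k^{2} + k\right) = 2 + \left(k + k^{2}\right) = 2 + k + k^{2}$)
$J{\left(-36 \right)} + C{\left(A \right)} = \left(30 - \left(-36\right)^{2} - -504\right) + \left(2 + 100 + 100^{2}\right) = \left(30 - 1296 + 504\right) + \left(2 + 100 + 10000\right) = \left(30 - 1296 + 504\right) + 10102 = -762 + 10102 = 9340$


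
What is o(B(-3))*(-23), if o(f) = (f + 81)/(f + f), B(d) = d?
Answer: 299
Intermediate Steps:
o(f) = (81 + f)/(2*f) (o(f) = (81 + f)/((2*f)) = (81 + f)*(1/(2*f)) = (81 + f)/(2*f))
o(B(-3))*(-23) = ((1/2)*(81 - 3)/(-3))*(-23) = ((1/2)*(-1/3)*78)*(-23) = -13*(-23) = 299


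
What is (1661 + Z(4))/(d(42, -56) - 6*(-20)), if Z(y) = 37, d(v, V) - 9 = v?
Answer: 566/57 ≈ 9.9298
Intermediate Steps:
d(v, V) = 9 + v
(1661 + Z(4))/(d(42, -56) - 6*(-20)) = (1661 + 37)/((9 + 42) - 6*(-20)) = 1698/(51 + 120) = 1698/171 = 1698*(1/171) = 566/57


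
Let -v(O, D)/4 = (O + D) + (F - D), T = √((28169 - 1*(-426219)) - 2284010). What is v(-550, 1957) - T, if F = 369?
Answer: 724 - I*√1829622 ≈ 724.0 - 1352.6*I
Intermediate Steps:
T = I*√1829622 (T = √((28169 + 426219) - 2284010) = √(454388 - 2284010) = √(-1829622) = I*√1829622 ≈ 1352.6*I)
v(O, D) = -1476 - 4*O (v(O, D) = -4*((O + D) + (369 - D)) = -4*((D + O) + (369 - D)) = -4*(369 + O) = -1476 - 4*O)
v(-550, 1957) - T = (-1476 - 4*(-550)) - I*√1829622 = (-1476 + 2200) - I*√1829622 = 724 - I*√1829622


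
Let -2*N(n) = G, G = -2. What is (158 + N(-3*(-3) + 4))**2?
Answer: 25281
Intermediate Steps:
N(n) = 1 (N(n) = -1/2*(-2) = 1)
(158 + N(-3*(-3) + 4))**2 = (158 + 1)**2 = 159**2 = 25281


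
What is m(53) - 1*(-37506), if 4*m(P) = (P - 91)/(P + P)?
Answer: 7951253/212 ≈ 37506.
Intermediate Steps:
m(P) = (-91 + P)/(8*P) (m(P) = ((P - 91)/(P + P))/4 = ((-91 + P)/((2*P)))/4 = ((-91 + P)*(1/(2*P)))/4 = ((-91 + P)/(2*P))/4 = (-91 + P)/(8*P))
m(53) - 1*(-37506) = (⅛)*(-91 + 53)/53 - 1*(-37506) = (⅛)*(1/53)*(-38) + 37506 = -19/212 + 37506 = 7951253/212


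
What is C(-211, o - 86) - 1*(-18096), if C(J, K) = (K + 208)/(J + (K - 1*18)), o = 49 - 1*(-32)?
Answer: 4234261/234 ≈ 18095.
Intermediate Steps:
o = 81 (o = 49 + 32 = 81)
C(J, K) = (208 + K)/(-18 + J + K) (C(J, K) = (208 + K)/(J + (K - 18)) = (208 + K)/(J + (-18 + K)) = (208 + K)/(-18 + J + K))
C(-211, o - 86) - 1*(-18096) = (208 + (81 - 86))/(-18 - 211 + (81 - 86)) - 1*(-18096) = (208 - 5)/(-18 - 211 - 5) + 18096 = 203/(-234) + 18096 = -1/234*203 + 18096 = -203/234 + 18096 = 4234261/234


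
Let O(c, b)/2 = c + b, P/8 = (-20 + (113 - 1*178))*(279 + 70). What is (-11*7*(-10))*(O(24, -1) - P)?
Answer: 182771820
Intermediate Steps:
P = -237320 (P = 8*((-20 + (113 - 1*178))*(279 + 70)) = 8*((-20 + (113 - 178))*349) = 8*((-20 - 65)*349) = 8*(-85*349) = 8*(-29665) = -237320)
O(c, b) = 2*b + 2*c (O(c, b) = 2*(c + b) = 2*(b + c) = 2*b + 2*c)
(-11*7*(-10))*(O(24, -1) - P) = (-11*7*(-10))*((2*(-1) + 2*24) - 1*(-237320)) = (-77*(-10))*((-2 + 48) + 237320) = 770*(46 + 237320) = 770*237366 = 182771820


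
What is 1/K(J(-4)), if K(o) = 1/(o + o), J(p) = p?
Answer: -8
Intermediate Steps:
K(o) = 1/(2*o)
1/K(J(-4)) = 1/((½)/(-4)) = 1/((½)*(-¼)) = 1/(-⅛) = -8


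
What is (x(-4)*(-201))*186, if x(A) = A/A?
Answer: -37386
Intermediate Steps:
x(A) = 1
(x(-4)*(-201))*186 = (1*(-201))*186 = -201*186 = -37386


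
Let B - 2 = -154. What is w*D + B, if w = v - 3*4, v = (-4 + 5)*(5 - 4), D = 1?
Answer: -163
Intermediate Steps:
B = -152 (B = 2 - 154 = -152)
v = 1 (v = 1*1 = 1)
w = -11 (w = 1 - 3*4 = 1 - 12 = -11)
w*D + B = -11*1 - 152 = -11 - 152 = -163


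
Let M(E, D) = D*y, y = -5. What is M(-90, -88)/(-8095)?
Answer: -88/1619 ≈ -0.054355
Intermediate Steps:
M(E, D) = -5*D (M(E, D) = D*(-5) = -5*D)
M(-90, -88)/(-8095) = -5*(-88)/(-8095) = 440*(-1/8095) = -88/1619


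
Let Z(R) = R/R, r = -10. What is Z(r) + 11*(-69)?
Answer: -758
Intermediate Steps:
Z(R) = 1
Z(r) + 11*(-69) = 1 + 11*(-69) = 1 - 759 = -758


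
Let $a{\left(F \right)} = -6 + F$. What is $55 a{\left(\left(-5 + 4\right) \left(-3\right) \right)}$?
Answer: $-165$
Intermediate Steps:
$55 a{\left(\left(-5 + 4\right) \left(-3\right) \right)} = 55 \left(-6 + \left(-5 + 4\right) \left(-3\right)\right) = 55 \left(-6 - -3\right) = 55 \left(-6 + 3\right) = 55 \left(-3\right) = -165$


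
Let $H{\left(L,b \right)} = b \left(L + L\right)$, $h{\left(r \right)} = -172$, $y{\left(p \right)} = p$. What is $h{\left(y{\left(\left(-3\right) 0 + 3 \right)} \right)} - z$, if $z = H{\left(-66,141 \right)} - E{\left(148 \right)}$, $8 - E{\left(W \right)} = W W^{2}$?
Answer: $-3223344$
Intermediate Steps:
$E{\left(W \right)} = 8 - W^{3}$ ($E{\left(W \right)} = 8 - W W^{2} = 8 - W^{3}$)
$H{\left(L,b \right)} = 2 L b$ ($H{\left(L,b \right)} = b 2 L = 2 L b$)
$z = 3223172$ ($z = 2 \left(-66\right) 141 - \left(8 - 148^{3}\right) = -18612 - \left(8 - 3241792\right) = -18612 - -3241784 = -18612 + 3241784 = 3223172$)
$h{\left(y{\left(\left(-3\right) 0 + 3 \right)} \right)} - z = -172 - 3223172 = -3223344$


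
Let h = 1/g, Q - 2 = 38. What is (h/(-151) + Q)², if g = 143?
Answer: 746010510961/466257649 ≈ 1600.0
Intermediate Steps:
Q = 40 (Q = 2 + 38 = 40)
h = 1/143 ≈ 0.0069930
(h/(-151) + Q)² = ((1/143)/(-151) + 40)² = ((1/143)*(-1/151) + 40)² = (-1/21593 + 40)² = (863719/21593)² = 746010510961/466257649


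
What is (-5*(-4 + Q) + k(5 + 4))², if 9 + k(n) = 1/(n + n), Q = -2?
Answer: 143641/324 ≈ 443.34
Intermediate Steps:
k(n) = -9 + 1/(2*n) (k(n) = -9 + 1/(n + n) = -9 + 1/(2*n))
(-5*(-4 + Q) + k(5 + 4))² = (-5*(-4 - 2) + (-9 + 1/(2*(5 + 4))))² = (-5*(-6) + (-9 + (½)/9))² = (30 + (-9 + (½)*(⅑)))² = (30 + (-9 + 1/18))² = (30 - 161/18)² = (379/18)² = 143641/324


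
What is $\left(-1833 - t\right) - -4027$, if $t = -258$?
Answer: $2452$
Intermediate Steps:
$\left(-1833 - t\right) - -4027 = \left(-1833 - -258\right) - -4027 = \left(-1833 + 258\right) + 4027 = -1575 + 4027 = 2452$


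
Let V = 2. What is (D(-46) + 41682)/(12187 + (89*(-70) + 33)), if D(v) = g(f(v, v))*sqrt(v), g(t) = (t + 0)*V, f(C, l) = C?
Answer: 20841/2995 - 46*I*sqrt(46)/2995 ≈ 6.9586 - 0.10417*I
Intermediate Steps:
g(t) = 2*t (g(t) = (t + 0)*2 = t*2 = 2*t)
D(v) = 2*v**(3/2) (D(v) = (2*v)*sqrt(v) = 2*v**(3/2))
(D(-46) + 41682)/(12187 + (89*(-70) + 33)) = (2*(-46)**(3/2) + 41682)/(12187 + (89*(-70) + 33)) = (2*(-46*I*sqrt(46)) + 41682)/(12187 + (-6230 + 33)) = (-92*I*sqrt(46) + 41682)/(12187 - 6197) = (41682 - 92*I*sqrt(46))/5990 = (41682 - 92*I*sqrt(46))*(1/5990) = 20841/2995 - 46*I*sqrt(46)/2995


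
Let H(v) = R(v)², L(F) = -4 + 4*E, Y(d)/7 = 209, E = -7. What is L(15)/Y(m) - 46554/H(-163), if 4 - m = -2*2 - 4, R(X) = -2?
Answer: -34054315/2926 ≈ -11639.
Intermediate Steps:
m = 12 (m = 4 - (-2*2 - 4) = 4 - (-4 - 4) = 4 - 1*(-8) = 4 + 8 = 12)
Y(d) = 1463 (Y(d) = 7*209 = 1463)
L(F) = -32 (L(F) = -4 + 4*(-7) = -4 - 28 = -32)
H(v) = 4 (H(v) = (-2)² = 4)
L(15)/Y(m) - 46554/H(-163) = -32/1463 - 46554/4 = -32*1/1463 - 46554*¼ = -32/1463 - 23277/2 = -34054315/2926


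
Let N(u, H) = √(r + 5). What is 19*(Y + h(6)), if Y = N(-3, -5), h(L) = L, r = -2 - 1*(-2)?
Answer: 114 + 19*√5 ≈ 156.49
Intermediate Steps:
r = 0 (r = -2 + 2 = 0)
N(u, H) = √5 (N(u, H) = √(0 + 5) = √5)
Y = √5 ≈ 2.2361
19*(Y + h(6)) = 19*(√5 + 6) = 19*(6 + √5) = 114 + 19*√5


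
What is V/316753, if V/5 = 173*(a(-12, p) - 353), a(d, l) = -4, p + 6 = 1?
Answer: -308805/316753 ≈ -0.97491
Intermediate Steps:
p = -5 (p = -6 + 1 = -5)
V = -308805 (V = 5*(173*(-4 - 353)) = 5*(173*(-357)) = 5*(-61761) = -308805)
V/316753 = -308805/316753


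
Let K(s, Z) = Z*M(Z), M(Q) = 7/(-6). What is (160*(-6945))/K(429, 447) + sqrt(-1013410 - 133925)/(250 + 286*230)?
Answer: 2222400/1043 + 7*I*sqrt(23415)/66030 ≈ 2130.8 + 0.016222*I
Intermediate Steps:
M(Q) = -7/6 (M(Q) = 7*(-1/6) = -7/6)
K(s, Z) = -7*Z/6 (K(s, Z) = Z*(-7/6) = -7*Z/6)
(160*(-6945))/K(429, 447) + sqrt(-1013410 - 133925)/(250 + 286*230) = (160*(-6945))/((-7/6*447)) + sqrt(-1013410 - 133925)/(250 + 286*230) = -1111200/(-1043/2) + sqrt(-1147335)/(250 + 65780) = -1111200*(-2/1043) + (7*I*sqrt(23415))/66030 = 2222400/1043 + (7*I*sqrt(23415))*(1/66030) = 2222400/1043 + 7*I*sqrt(23415)/66030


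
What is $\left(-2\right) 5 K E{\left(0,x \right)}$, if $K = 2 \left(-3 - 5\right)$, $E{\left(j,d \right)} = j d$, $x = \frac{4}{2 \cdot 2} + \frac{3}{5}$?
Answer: $0$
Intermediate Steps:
$x = \frac{8}{5}$ ($x = \frac{4}{4} + 3 \cdot \frac{1}{5} = 4 \cdot \frac{1}{4} + \frac{3}{5} = 1 + \frac{3}{5} = \frac{8}{5} \approx 1.6$)
$E{\left(j,d \right)} = d j$
$K = -16$ ($K = 2 \left(-8\right) = -16$)
$\left(-2\right) 5 K E{\left(0,x \right)} = \left(-2\right) 5 \left(-16\right) \frac{8}{5} \cdot 0 = \left(-10\right) \left(-16\right) 0 = 160 \cdot 0 = 0$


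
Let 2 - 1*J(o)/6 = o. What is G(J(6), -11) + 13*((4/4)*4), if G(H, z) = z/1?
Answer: 41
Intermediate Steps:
J(o) = 12 - 6*o
G(H, z) = z (G(H, z) = z*1 = z)
G(J(6), -11) + 13*((4/4)*4) = -11 + 13*((4/4)*4) = -11 + 13*((4*(1/4))*4) = -11 + 13*(1*4) = -11 + 13*4 = -11 + 52 = 41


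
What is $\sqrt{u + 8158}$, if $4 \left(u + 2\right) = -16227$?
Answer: $\frac{\sqrt{16397}}{2} \approx 64.025$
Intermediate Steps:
$u = - \frac{16235}{4}$ ($u = -2 + \frac{1}{4} \left(-16227\right) = -2 - \frac{16227}{4} = - \frac{16235}{4} \approx -4058.8$)
$\sqrt{u + 8158} = \sqrt{- \frac{16235}{4} + 8158} = \sqrt{\frac{16397}{4}} = \frac{\sqrt{16397}}{2}$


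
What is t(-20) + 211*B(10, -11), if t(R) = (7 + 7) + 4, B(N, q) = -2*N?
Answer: -4202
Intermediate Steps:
t(R) = 18 (t(R) = 14 + 4 = 18)
t(-20) + 211*B(10, -11) = 18 + 211*(-2*10) = 18 + 211*(-20) = 18 - 4220 = -4202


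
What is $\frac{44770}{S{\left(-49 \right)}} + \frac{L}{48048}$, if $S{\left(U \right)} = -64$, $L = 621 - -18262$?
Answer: $- \frac{67184389}{96096} \approx -699.14$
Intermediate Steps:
$L = 18883$ ($L = 621 + 18262 = 18883$)
$\frac{44770}{S{\left(-49 \right)}} + \frac{L}{48048} = \frac{44770}{-64} + \frac{18883}{48048} = 44770 \left(- \frac{1}{64}\right) + 18883 \cdot \frac{1}{48048} = - \frac{22385}{32} + \frac{18883}{48048} = - \frac{67184389}{96096}$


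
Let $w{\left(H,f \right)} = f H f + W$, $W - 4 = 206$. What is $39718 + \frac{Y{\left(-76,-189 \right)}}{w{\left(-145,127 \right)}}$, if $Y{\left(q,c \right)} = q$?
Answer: $\frac{92880344486}{2338495} \approx 39718.0$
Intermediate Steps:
$W = 210$ ($W = 4 + 206 = 210$)
$w{\left(H,f \right)} = 210 + H f^{2}$ ($w{\left(H,f \right)} = f H f + 210 = H f f + 210 = H f^{2} + 210 = 210 + H f^{2}$)
$39718 + \frac{Y{\left(-76,-189 \right)}}{w{\left(-145,127 \right)}} = 39718 - \frac{76}{210 - 145 \cdot 127^{2}} = 39718 - \frac{76}{210 - 2338705} = 39718 - \frac{76}{-2338495} = 39718 - - \frac{76}{2338495} = 39718 + \frac{76}{2338495} = \frac{92880344486}{2338495}$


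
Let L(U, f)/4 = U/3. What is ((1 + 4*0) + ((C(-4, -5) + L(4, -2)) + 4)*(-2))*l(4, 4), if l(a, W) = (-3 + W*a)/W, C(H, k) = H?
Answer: -377/12 ≈ -31.417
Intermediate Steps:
L(U, f) = 4*U/3 (L(U, f) = 4*(U/3) = 4*U/3)
l(a, W) = (-3 + W*a)/W
((1 + 4*0) + ((C(-4, -5) + L(4, -2)) + 4)*(-2))*l(4, 4) = ((1 + 4*0) + ((-4 + (4/3)*4) + 4)*(-2))*(4 - 3/4) = ((1 + 0) + ((-4 + 16/3) + 4)*(-2))*(4 - 3*¼) = (1 + (4/3 + 4)*(-2))*(4 - ¾) = (1 + (16/3)*(-2))*(13/4) = (1 - 32/3)*(13/4) = -29/3*13/4 = -377/12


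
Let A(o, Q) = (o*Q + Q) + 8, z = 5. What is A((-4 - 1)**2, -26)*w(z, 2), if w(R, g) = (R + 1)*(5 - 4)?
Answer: -4008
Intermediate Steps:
A(o, Q) = 8 + Q + Q*o (A(o, Q) = (Q*o + Q) + 8 = (Q + Q*o) + 8 = 8 + Q + Q*o)
w(R, g) = 1 + R (w(R, g) = (1 + R)*1 = 1 + R)
A((-4 - 1)**2, -26)*w(z, 2) = (8 - 26 - 26*(-4 - 1)**2)*(1 + 5) = (8 - 26 - 26*(-5)**2)*6 = (8 - 26 - 26*25)*6 = (8 - 26 - 650)*6 = -668*6 = -4008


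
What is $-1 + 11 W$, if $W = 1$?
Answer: $10$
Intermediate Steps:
$-1 + 11 W = -1 + 11 \cdot 1 = -1 + 11 = 10$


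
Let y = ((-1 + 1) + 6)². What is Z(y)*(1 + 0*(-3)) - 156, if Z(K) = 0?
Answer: -156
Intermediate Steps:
y = 36 (y = (0 + 6)² = 6² = 36)
Z(y)*(1 + 0*(-3)) - 156 = 0*(1 + 0*(-3)) - 156 = 0*(1 + 0) - 156 = 0*1 - 156 = 0 - 156 = -156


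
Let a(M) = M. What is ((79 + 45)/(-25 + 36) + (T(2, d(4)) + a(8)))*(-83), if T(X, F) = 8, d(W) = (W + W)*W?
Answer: -24900/11 ≈ -2263.6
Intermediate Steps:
d(W) = 2*W**2 (d(W) = (2*W)*W = 2*W**2)
((79 + 45)/(-25 + 36) + (T(2, d(4)) + a(8)))*(-83) = ((79 + 45)/(-25 + 36) + (8 + 8))*(-83) = (124/11 + 16)*(-83) = (300/11)*(-83) = -24900/11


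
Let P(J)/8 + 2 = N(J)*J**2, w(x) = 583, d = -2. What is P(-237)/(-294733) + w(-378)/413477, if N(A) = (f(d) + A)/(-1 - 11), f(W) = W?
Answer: -3700272833367/121865316641 ≈ -30.364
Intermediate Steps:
N(A) = 1/6 - A/12 (N(A) = (-2 + A)/(-1 - 11) = (-2 + A)/(-12) = (-2 + A)*(-1/12) = 1/6 - A/12)
P(J) = -16 + 8*J**2*(1/6 - J/12) (P(J) = -16 + 8*((1/6 - J/12)*J**2) = -16 + 8*(J**2*(1/6 - J/12)) = -16 + 8*J**2*(1/6 - J/12))
P(-237)/(-294733) + w(-378)/413477 = (-16 + (2/3)*(-237)**2*(2 - 1*(-237)))/(-294733) + 583/413477 = (-16 + (2/3)*56169*(2 + 237))*(-1/294733) + 583*(1/413477) = (-16 + (2/3)*56169*239)*(-1/294733) + 583/413477 = (-16 + 8949594)*(-1/294733) + 583/413477 = 8949578*(-1/294733) + 583/413477 = -8949578/294733 + 583/413477 = -3700272833367/121865316641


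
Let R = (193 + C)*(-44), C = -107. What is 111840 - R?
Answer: 115624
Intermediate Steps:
R = -3784 (R = (193 - 107)*(-44) = 86*(-44) = -3784)
111840 - R = 111840 - 1*(-3784) = 111840 + 3784 = 115624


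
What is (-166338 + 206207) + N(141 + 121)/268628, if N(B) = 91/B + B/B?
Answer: 2806001590137/70380536 ≈ 39869.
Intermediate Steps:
N(B) = 1 + 91/B (N(B) = 91/B + 1 = 1 + 91/B)
(-166338 + 206207) + N(141 + 121)/268628 = (-166338 + 206207) + ((91 + (141 + 121))/(141 + 121))/268628 = 39869 + ((91 + 262)/262)*(1/268628) = 39869 + ((1/262)*353)*(1/268628) = 39869 + (353/262)*(1/268628) = 39869 + 353/70380536 = 2806001590137/70380536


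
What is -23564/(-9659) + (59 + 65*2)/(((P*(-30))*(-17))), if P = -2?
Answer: 7403243/3284060 ≈ 2.2543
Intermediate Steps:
-23564/(-9659) + (59 + 65*2)/(((P*(-30))*(-17))) = -23564/(-9659) + (59 + 65*2)/((-2*(-30)*(-17))) = -23564*(-1/9659) + (59 + 130)/((60*(-17))) = 23564/9659 + 189/(-1020) = 23564/9659 + 189*(-1/1020) = 23564/9659 - 63/340 = 7403243/3284060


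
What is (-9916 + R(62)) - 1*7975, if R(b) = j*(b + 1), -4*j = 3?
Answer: -71753/4 ≈ -17938.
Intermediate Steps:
j = -¾ (j = -¼*3 = -¾ ≈ -0.75000)
R(b) = -¾ - 3*b/4 (R(b) = -3*(b + 1)/4 = -3*(1 + b)/4 = -¾ - 3*b/4)
(-9916 + R(62)) - 1*7975 = (-9916 + (-¾ - ¾*62)) - 1*7975 = (-9916 + (-¾ - 93/2)) - 7975 = (-9916 - 189/4) - 7975 = -39853/4 - 7975 = -71753/4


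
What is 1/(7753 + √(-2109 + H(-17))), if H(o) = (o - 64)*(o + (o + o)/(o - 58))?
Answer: 193825/1502744443 - 5*I*√19218/1502744443 ≈ 0.00012898 - 4.6125e-7*I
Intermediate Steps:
H(o) = (-64 + o)*(o + 2*o/(-58 + o)) (H(o) = (-64 + o)*(o + (2*o)/(-58 + o)) = (-64 + o)*(o + 2*o/(-58 + o)))
1/(7753 + √(-2109 + H(-17))) = 1/(7753 + √(-2109 - 17*(3584 + (-17)² - 120*(-17))/(-58 - 17))) = 1/(7753 + √(-2109 - 17*(3584 + 289 + 2040)/(-75))) = 1/(7753 + √(-2109 - 17*(-1/75)*5913)) = 1/(7753 + √(-2109 + 33507/25)) = 1/(7753 + √(-19218/25)) = 1/(7753 + I*√19218/5)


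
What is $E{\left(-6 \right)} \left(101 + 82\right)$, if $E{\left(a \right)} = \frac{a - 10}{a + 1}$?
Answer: $\frac{2928}{5} \approx 585.6$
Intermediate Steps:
$E{\left(a \right)} = \frac{-10 + a}{1 + a}$
$E{\left(-6 \right)} \left(101 + 82\right) = \frac{-10 - 6}{1 - 6} \left(101 + 82\right) = \frac{1}{-5} \left(-16\right) 183 = \left(- \frac{1}{5}\right) \left(-16\right) 183 = \frac{16}{5} \cdot 183 = \frac{2928}{5}$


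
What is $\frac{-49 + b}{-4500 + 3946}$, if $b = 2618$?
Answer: $- \frac{2569}{554} \approx -4.6372$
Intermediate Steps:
$\frac{-49 + b}{-4500 + 3946} = \frac{-49 + 2618}{-4500 + 3946} = \frac{2569}{-554} = 2569 \left(- \frac{1}{554}\right) = - \frac{2569}{554}$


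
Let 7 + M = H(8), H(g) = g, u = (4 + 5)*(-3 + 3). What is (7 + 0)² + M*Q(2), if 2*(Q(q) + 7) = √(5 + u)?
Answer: 42 + √5/2 ≈ 43.118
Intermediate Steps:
u = 0 (u = 9*0 = 0)
M = 1 (M = -7 + 8 = 1)
Q(q) = -7 + √5/2 (Q(q) = -7 + √(5 + 0)/2 = -7 + √5/2)
(7 + 0)² + M*Q(2) = (7 + 0)² + 1*(-7 + √5/2) = 7² + (-7 + √5/2) = 49 + (-7 + √5/2) = 42 + √5/2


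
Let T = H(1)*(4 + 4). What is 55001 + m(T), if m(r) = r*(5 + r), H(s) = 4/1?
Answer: 56185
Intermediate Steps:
H(s) = 4 (H(s) = 4*1 = 4)
T = 32 (T = 4*(4 + 4) = 4*8 = 32)
55001 + m(T) = 55001 + 32*(5 + 32) = 55001 + 32*37 = 55001 + 1184 = 56185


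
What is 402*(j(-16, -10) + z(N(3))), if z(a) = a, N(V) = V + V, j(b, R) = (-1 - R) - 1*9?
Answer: 2412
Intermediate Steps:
j(b, R) = -10 - R (j(b, R) = (-1 - R) - 9 = -10 - R)
N(V) = 2*V
402*(j(-16, -10) + z(N(3))) = 402*((-10 - 1*(-10)) + 2*3) = 402*((-10 + 10) + 6) = 402*(0 + 6) = 402*6 = 2412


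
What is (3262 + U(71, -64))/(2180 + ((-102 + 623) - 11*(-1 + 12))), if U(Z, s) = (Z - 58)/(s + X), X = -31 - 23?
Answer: 128301/101480 ≈ 1.2643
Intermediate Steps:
X = -54
U(Z, s) = (-58 + Z)/(-54 + s) (U(Z, s) = (Z - 58)/(s - 54) = (-58 + Z)/(-54 + s))
(3262 + U(71, -64))/(2180 + ((-102 + 623) - 11*(-1 + 12))) = (3262 + (-58 + 71)/(-54 - 64))/(2180 + ((-102 + 623) - 11*(-1 + 12))) = (3262 + 13/(-118))/(2180 + (521 - 11*11)) = (3262 - 1/118*13)/(2180 + (521 - 121)) = (3262 - 13/118)/(2180 + 400) = (384903/118)/2580 = (384903/118)*(1/2580) = 128301/101480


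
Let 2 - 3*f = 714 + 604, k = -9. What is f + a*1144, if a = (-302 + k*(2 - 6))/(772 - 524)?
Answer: -154910/93 ≈ -1665.7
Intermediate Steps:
f = -1316/3 (f = ⅔ - (714 + 604)/3 = ⅔ - ⅓*1318 = ⅔ - 1318/3 = -1316/3 ≈ -438.67)
a = -133/124 (a = (-302 - 9*(2 - 6))/(772 - 524) = (-302 - 9*(-4))/248 = (-302 + 36)*(1/248) = -266*1/248 = -133/124 ≈ -1.0726)
f + a*1144 = -1316/3 - 133/124*1144 = -1316/3 - 38038/31 = -154910/93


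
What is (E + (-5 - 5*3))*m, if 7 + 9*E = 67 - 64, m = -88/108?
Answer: 4048/243 ≈ 16.658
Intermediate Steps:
m = -22/27 (m = -88*1/108 = -22/27 ≈ -0.81481)
E = -4/9 (E = -7/9 + (67 - 64)/9 = -7/9 + (1/9)*3 = -7/9 + 1/3 = -4/9 ≈ -0.44444)
(E + (-5 - 5*3))*m = (-4/9 + (-5 - 5*3))*(-22/27) = (-4/9 + (-5 - 15))*(-22/27) = (-4/9 - 20)*(-22/27) = -184/9*(-22/27) = 4048/243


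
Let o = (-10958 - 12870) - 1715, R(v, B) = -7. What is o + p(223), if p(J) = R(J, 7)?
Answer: -25550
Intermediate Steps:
p(J) = -7
o = -25543 (o = -23828 - 1715 = -25543)
o + p(223) = -25543 - 7 = -25550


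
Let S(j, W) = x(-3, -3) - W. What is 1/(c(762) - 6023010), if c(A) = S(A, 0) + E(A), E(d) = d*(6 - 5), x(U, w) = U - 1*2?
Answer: -1/6022253 ≈ -1.6605e-7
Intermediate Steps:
x(U, w) = -2 + U (x(U, w) = U - 2 = -2 + U)
S(j, W) = -5 - W (S(j, W) = (-2 - 3) - W = -5 - W)
E(d) = d (E(d) = d*1 = d)
c(A) = -5 + A (c(A) = (-5 - 1*0) + A = (-5 + 0) + A = -5 + A)
1/(c(762) - 6023010) = 1/((-5 + 762) - 6023010) = 1/(757 - 6023010) = 1/(-6022253) = -1/6022253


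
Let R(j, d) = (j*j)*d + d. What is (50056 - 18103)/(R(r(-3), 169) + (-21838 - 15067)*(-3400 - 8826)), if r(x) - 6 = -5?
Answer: 31953/451200868 ≈ 7.0818e-5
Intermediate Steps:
r(x) = 1 (r(x) = 6 - 5 = 1)
R(j, d) = d + d*j**2 (R(j, d) = j**2*d + d = d*j**2 + d = d + d*j**2)
(50056 - 18103)/(R(r(-3), 169) + (-21838 - 15067)*(-3400 - 8826)) = (50056 - 18103)/(169*(1 + 1**2) + (-21838 - 15067)*(-3400 - 8826)) = 31953/(169*(1 + 1) - 36905*(-12226)) = 31953/(169*2 + 451200530) = 31953/(338 + 451200530) = 31953/451200868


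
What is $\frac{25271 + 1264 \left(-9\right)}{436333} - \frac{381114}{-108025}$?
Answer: $\frac{167793622337}{47134872325} \approx 3.5599$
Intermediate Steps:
$\frac{25271 + 1264 \left(-9\right)}{436333} - \frac{381114}{-108025} = \left(25271 - 11376\right) \frac{1}{436333} - - \frac{381114}{108025} = 13895 \cdot \frac{1}{436333} + \frac{381114}{108025} = \frac{13895}{436333} + \frac{381114}{108025} = \frac{167793622337}{47134872325}$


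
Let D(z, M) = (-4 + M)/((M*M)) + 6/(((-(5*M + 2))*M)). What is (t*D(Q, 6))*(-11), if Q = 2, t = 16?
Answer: -77/18 ≈ -4.2778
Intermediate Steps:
D(z, M) = (-4 + M)/M**2 + 6/(M*(-2 - 5*M)) (D(z, M) = (-4 + M)/(M**2) + 6/(((-(2 + 5*M))*M)) = (-4 + M)/M**2 + 6/(((-2 - 5*M)*M)) = (-4 + M)/M**2 + 6/((M*(-2 - 5*M))) = (-4 + M)/M**2 + 6*(1/(M*(-2 - 5*M))) = (-4 + M)/M**2 + 6/(M*(-2 - 5*M)))
(t*D(Q, 6))*(-11) = (16*((-8 - 24*6 + 5*6**2)/(6**2*(2 + 5*6))))*(-11) = (16*((-8 - 144 + 5*36)/(36*(2 + 30))))*(-11) = (16*((1/36)*(-8 - 144 + 180)/32))*(-11) = (16*((1/36)*(1/32)*28))*(-11) = (16*(7/288))*(-11) = (7/18)*(-11) = -77/18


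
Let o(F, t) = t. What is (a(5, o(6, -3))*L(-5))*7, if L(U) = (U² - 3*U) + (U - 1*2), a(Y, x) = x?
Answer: -693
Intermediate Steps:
L(U) = -2 + U² - 2*U (L(U) = (U² - 3*U) + (U - 2) = (U² - 3*U) + (-2 + U) = -2 + U² - 2*U)
(a(5, o(6, -3))*L(-5))*7 = -3*(-2 + (-5)² - 2*(-5))*7 = -3*(-2 + 25 + 10)*7 = -3*33*7 = -99*7 = -693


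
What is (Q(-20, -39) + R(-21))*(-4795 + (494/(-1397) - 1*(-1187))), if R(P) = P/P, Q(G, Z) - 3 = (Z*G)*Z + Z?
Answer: 153519695850/1397 ≈ 1.0989e+8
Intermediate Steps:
Q(G, Z) = 3 + Z + G*Z² (Q(G, Z) = 3 + ((Z*G)*Z + Z) = 3 + ((G*Z)*Z + Z) = 3 + (G*Z² + Z) = 3 + (Z + G*Z²) = 3 + Z + G*Z²)
R(P) = 1
(Q(-20, -39) + R(-21))*(-4795 + (494/(-1397) - 1*(-1187))) = ((3 - 39 - 20*(-39)²) + 1)*(-4795 + (494/(-1397) - 1*(-1187))) = ((3 - 39 - 20*1521) + 1)*(-4795 + (494*(-1/1397) + 1187)) = ((3 - 39 - 30420) + 1)*(-4795 + (-494/1397 + 1187)) = (-30456 + 1)*(-4795 + 1657745/1397) = -30455*(-5040870/1397) = 153519695850/1397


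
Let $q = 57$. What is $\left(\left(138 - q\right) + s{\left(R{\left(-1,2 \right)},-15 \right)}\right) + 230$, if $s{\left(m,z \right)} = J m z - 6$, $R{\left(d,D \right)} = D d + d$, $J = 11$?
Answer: $800$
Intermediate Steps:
$R{\left(d,D \right)} = d + D d$
$s{\left(m,z \right)} = -6 + 11 m z$ ($s{\left(m,z \right)} = 11 m z - 6 = -6 + 11 m z$)
$\left(\left(138 - q\right) + s{\left(R{\left(-1,2 \right)},-15 \right)}\right) + 230 = \left(\left(138 - 57\right) - \left(6 - 11 \left(- (1 + 2)\right) \left(-15\right)\right)\right) + 230 = \left(\left(138 - 57\right) - \left(6 - 11 \left(\left(-1\right) 3\right) \left(-15\right)\right)\right) + 230 = \left(81 - \left(6 + 33 \left(-15\right)\right)\right) + 230 = \left(81 + \left(-6 + 495\right)\right) + 230 = \left(81 + 489\right) + 230 = 570 + 230 = 800$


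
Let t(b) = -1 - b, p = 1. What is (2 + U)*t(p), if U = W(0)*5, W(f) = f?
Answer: -4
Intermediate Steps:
U = 0 (U = 0*5 = 0)
(2 + U)*t(p) = (2 + 0)*(-1 - 1*1) = 2*(-1 - 1) = 2*(-2) = -4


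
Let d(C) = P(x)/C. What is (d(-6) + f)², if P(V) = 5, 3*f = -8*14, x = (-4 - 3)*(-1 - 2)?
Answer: 52441/36 ≈ 1456.7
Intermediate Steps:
x = 21 (x = -7*(-3) = 21)
f = -112/3 (f = (-8*14)/3 = (⅓)*(-112) = -112/3 ≈ -37.333)
d(C) = 5/C
(d(-6) + f)² = (5/(-6) - 112/3)² = (5*(-⅙) - 112/3)² = (-⅚ - 112/3)² = (-229/6)² = 52441/36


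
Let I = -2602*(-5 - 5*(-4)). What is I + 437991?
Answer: 398961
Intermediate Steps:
I = -39030 (I = -2602*(-5 + 20) = -2602*15 = -39030)
I + 437991 = -39030 + 437991 = 398961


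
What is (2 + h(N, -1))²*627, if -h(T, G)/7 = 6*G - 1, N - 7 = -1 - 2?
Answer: 1630827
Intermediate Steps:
N = 4 (N = 7 + (-1 - 2) = 7 - 3 = 4)
h(T, G) = 7 - 42*G (h(T, G) = -7*(6*G - 1) = -7*(-1 + 6*G) = 7 - 42*G)
(2 + h(N, -1))²*627 = (2 + (7 - 42*(-1)))²*627 = (2 + (7 + 42))²*627 = (2 + 49)²*627 = 51²*627 = 2601*627 = 1630827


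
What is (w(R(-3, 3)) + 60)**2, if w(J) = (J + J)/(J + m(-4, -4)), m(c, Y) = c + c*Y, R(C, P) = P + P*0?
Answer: 91204/25 ≈ 3648.2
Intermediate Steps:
R(C, P) = P (R(C, P) = P + 0 = P)
m(c, Y) = c + Y*c
w(J) = 2*J/(12 + J) (w(J) = (J + J)/(J - 4*(1 - 4)) = (2*J)/(J - 4*(-3)) = (2*J)/(J + 12) = (2*J)/(12 + J) = 2*J/(12 + J))
(w(R(-3, 3)) + 60)**2 = (2*3/(12 + 3) + 60)**2 = (2*3/15 + 60)**2 = (2*3*(1/15) + 60)**2 = (2/5 + 60)**2 = (302/5)**2 = 91204/25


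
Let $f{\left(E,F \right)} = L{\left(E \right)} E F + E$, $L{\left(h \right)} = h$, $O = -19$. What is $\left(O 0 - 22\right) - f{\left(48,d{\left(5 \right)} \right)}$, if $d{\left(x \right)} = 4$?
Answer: $-9286$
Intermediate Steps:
$f{\left(E,F \right)} = E + F E^{2}$ ($f{\left(E,F \right)} = E E F + E = E^{2} F + E = F E^{2} + E = E + F E^{2}$)
$\left(O 0 - 22\right) - f{\left(48,d{\left(5 \right)} \right)} = \left(\left(-19\right) 0 - 22\right) - 48 \left(1 + 48 \cdot 4\right) = \left(0 - 22\right) - 48 \left(1 + 192\right) = -22 - 48 \cdot 193 = -22 - 9264 = -9286$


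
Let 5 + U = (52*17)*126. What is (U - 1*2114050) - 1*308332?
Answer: -2311003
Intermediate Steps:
U = 111379 (U = -5 + (52*17)*126 = -5 + 884*126 = -5 + 111384 = 111379)
(U - 1*2114050) - 1*308332 = (111379 - 1*2114050) - 1*308332 = (111379 - 2114050) - 308332 = -2002671 - 308332 = -2311003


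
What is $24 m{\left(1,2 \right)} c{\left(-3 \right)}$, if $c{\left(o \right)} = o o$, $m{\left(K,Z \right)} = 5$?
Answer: $1080$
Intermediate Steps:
$c{\left(o \right)} = o^{2}$
$24 m{\left(1,2 \right)} c{\left(-3 \right)} = 24 \cdot 5 \left(-3\right)^{2} = 120 \cdot 9 = 1080$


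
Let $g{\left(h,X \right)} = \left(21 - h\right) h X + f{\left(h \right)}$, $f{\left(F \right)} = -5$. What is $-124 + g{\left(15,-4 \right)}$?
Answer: $-489$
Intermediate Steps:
$g{\left(h,X \right)} = -5 + X h \left(21 - h\right)$ ($g{\left(h,X \right)} = \left(21 - h\right) h X - 5 = h \left(21 - h\right) X - 5 = X h \left(21 - h\right) - 5 = -5 + X h \left(21 - h\right)$)
$-124 + g{\left(15,-4 \right)} = -124 - \left(5 - 900 + 1260\right) = -124 - \left(1265 - 900\right) = -124 - 365 = -489$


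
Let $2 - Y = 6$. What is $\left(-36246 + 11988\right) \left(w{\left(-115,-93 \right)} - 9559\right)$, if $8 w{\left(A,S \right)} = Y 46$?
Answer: $232440156$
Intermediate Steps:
$Y = -4$ ($Y = 2 - 6 = -4$)
$w{\left(A,S \right)} = -23$ ($w{\left(A,S \right)} = \frac{\left(-4\right) 46}{8} = \frac{1}{8} \left(-184\right) = -23$)
$\left(-36246 + 11988\right) \left(w{\left(-115,-93 \right)} - 9559\right) = \left(-36246 + 11988\right) \left(-23 - 9559\right) = \left(-24258\right) \left(-9582\right) = 232440156$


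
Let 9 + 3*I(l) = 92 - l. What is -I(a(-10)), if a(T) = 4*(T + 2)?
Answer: -115/3 ≈ -38.333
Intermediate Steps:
a(T) = 8 + 4*T (a(T) = 4*(2 + T) = 8 + 4*T)
I(l) = 83/3 - l/3 (I(l) = -3 + (92 - l)/3 = -3 + (92/3 - l/3) = 83/3 - l/3)
-I(a(-10)) = -(83/3 - (8 + 4*(-10))/3) = -(83/3 - (8 - 40)/3) = -(83/3 - ⅓*(-32)) = -(83/3 + 32/3) = -1*115/3 = -115/3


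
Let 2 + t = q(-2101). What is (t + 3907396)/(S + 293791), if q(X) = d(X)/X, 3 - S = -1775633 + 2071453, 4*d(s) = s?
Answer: -15429/8 ≈ -1928.6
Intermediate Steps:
d(s) = s/4
S = -295817 (S = 3 - (-1775633 + 2071453) = 3 - 1*295820 = 3 - 295820 = -295817)
q(X) = 1/4 (q(X) = (X/4)/X = 1/4)
t = -7/4 (t = -2 + 1/4 = -7/4 ≈ -1.7500)
(t + 3907396)/(S + 293791) = (-7/4 + 3907396)/(-295817 + 293791) = (15629577/4)/(-2026) = (15629577/4)*(-1/2026) = -15429/8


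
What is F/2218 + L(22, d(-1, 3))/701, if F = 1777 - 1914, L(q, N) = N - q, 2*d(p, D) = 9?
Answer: -67426/777409 ≈ -0.086732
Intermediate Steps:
d(p, D) = 9/2 (d(p, D) = (1/2)*9 = 9/2)
F = -137
F/2218 + L(22, d(-1, 3))/701 = -137/2218 + (9/2 - 1*22)/701 = -137*1/2218 + (9/2 - 22)*(1/701) = -137/2218 - 35/2*1/701 = -137/2218 - 35/1402 = -67426/777409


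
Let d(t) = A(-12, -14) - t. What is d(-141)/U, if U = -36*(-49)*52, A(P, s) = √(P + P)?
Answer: 47/30576 + I*√6/45864 ≈ 0.0015372 + 5.3408e-5*I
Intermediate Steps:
A(P, s) = √2*√P (A(P, s) = √(2*P) = √2*√P)
U = 91728 (U = 1764*52 = 91728)
d(t) = -t + 2*I*√6 (d(t) = √2*√(-12) - t = √2*(2*I*√3) - t = 2*I*√6 - t = -t + 2*I*√6)
d(-141)/U = (-1*(-141) + 2*I*√6)/91728 = (141 + 2*I*√6)*(1/91728) = 47/30576 + I*√6/45864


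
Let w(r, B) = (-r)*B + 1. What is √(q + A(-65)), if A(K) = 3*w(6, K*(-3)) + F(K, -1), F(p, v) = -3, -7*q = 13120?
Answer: I*√263830/7 ≈ 73.378*I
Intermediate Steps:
q = -13120/7 (q = -⅐*13120 = -13120/7 ≈ -1874.3)
w(r, B) = 1 - B*r (w(r, B) = -B*r + 1 = 1 - B*r)
A(K) = 54*K (A(K) = 3*(1 - 1*K*(-3)*6) - 3 = 3*(1 - 1*(-3*K)*6) - 3 = 3*(1 + 18*K) - 3 = (3 + 54*K) - 3 = 54*K)
√(q + A(-65)) = √(-13120/7 + 54*(-65)) = √(-13120/7 - 3510) = √(-37690/7) = I*√263830/7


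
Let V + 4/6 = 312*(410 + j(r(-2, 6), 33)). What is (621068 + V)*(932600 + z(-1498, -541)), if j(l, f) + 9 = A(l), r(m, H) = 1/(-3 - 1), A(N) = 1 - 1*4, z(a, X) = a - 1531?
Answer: 692756590610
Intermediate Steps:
z(a, X) = -1531 + a
A(N) = -3 (A(N) = 1 - 4 = -3)
r(m, H) = -¼ (r(m, H) = 1/(-4) = -¼)
j(l, f) = -12 (j(l, f) = -9 - 3 = -12)
V = 372526/3 (V = -⅔ + 312*(410 - 12) = -⅔ + 312*398 = -⅔ + 124176 = 372526/3 ≈ 1.2418e+5)
(621068 + V)*(932600 + z(-1498, -541)) = (621068 + 372526/3)*(932600 + (-1531 - 1498)) = 2235730*(932600 - 3029)/3 = (2235730/3)*929571 = 692756590610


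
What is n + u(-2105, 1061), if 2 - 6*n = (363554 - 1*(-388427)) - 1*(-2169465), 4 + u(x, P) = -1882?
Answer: -1466380/3 ≈ -4.8879e+5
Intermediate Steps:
u(x, P) = -1886 (u(x, P) = -4 - 1882 = -1886)
n = -1460722/3 (n = 1/3 - ((363554 - 1*(-388427)) - 1*(-2169465))/6 = 1/3 - ((363554 + 388427) + 2169465)/6 = 1/3 - (751981 + 2169465)/6 = 1/3 - 1/6*2921446 = 1/3 - 1460723/3 = -1460722/3 ≈ -4.8691e+5)
n + u(-2105, 1061) = -1460722/3 - 1886 = -1466380/3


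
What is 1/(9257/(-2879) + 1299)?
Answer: 2879/3730564 ≈ 0.00077173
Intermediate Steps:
1/(9257/(-2879) + 1299) = 1/(9257*(-1/2879) + 1299) = 1/(-9257/2879 + 1299) = 1/(3730564/2879) = 2879/3730564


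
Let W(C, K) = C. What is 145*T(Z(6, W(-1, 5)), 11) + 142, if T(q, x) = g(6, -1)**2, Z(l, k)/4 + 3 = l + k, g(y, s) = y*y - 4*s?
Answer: 232142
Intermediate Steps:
g(y, s) = y**2 - 4*s
Z(l, k) = -12 + 4*k + 4*l (Z(l, k) = -12 + 4*(l + k) = -12 + 4*(k + l) = -12 + (4*k + 4*l) = -12 + 4*k + 4*l)
T(q, x) = 1600 (T(q, x) = (6**2 - 4*(-1))**2 = (36 + 4)**2 = 40**2 = 1600)
145*T(Z(6, W(-1, 5)), 11) + 142 = 145*1600 + 142 = 232000 + 142 = 232142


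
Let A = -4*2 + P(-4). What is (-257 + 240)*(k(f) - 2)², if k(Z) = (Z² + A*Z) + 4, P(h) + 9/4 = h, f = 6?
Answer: -153425/4 ≈ -38356.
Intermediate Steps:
P(h) = -9/4 + h
A = -57/4 (A = -4*2 + (-9/4 - 4) = -8 - 25/4 = -57/4 ≈ -14.250)
k(Z) = 4 + Z² - 57*Z/4 (k(Z) = (Z² - 57*Z/4) + 4 = 4 + Z² - 57*Z/4)
(-257 + 240)*(k(f) - 2)² = (-257 + 240)*((4 + 6² - 57/4*6) - 2)² = -17*((4 + 36 - 171/2) - 2)² = -17*(-91/2 - 2)² = -17*(-95/2)² = -17*9025/4 = -153425/4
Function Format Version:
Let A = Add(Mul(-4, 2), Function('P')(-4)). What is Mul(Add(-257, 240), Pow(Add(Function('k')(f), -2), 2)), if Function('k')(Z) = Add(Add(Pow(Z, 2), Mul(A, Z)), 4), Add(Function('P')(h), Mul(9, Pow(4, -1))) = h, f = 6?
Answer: Rational(-153425, 4) ≈ -38356.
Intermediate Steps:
Function('P')(h) = Add(Rational(-9, 4), h)
A = Rational(-57, 4) (A = Add(Mul(-4, 2), Add(Rational(-9, 4), -4)) = Add(-8, Rational(-25, 4)) = Rational(-57, 4) ≈ -14.250)
Function('k')(Z) = Add(4, Pow(Z, 2), Mul(Rational(-57, 4), Z)) (Function('k')(Z) = Add(Add(Pow(Z, 2), Mul(Rational(-57, 4), Z)), 4) = Add(4, Pow(Z, 2), Mul(Rational(-57, 4), Z)))
Mul(Add(-257, 240), Pow(Add(Function('k')(f), -2), 2)) = Mul(Add(-257, 240), Pow(Add(Add(4, Pow(6, 2), Mul(Rational(-57, 4), 6)), -2), 2)) = Mul(-17, Pow(Add(Add(4, 36, Rational(-171, 2)), -2), 2)) = Mul(-17, Pow(Add(Rational(-91, 2), -2), 2)) = Mul(-17, Pow(Rational(-95, 2), 2)) = Mul(-17, Rational(9025, 4)) = Rational(-153425, 4)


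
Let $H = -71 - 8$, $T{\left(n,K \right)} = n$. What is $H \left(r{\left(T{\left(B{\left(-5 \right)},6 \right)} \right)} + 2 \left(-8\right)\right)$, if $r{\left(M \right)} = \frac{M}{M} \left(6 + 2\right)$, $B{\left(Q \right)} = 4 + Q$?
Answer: $632$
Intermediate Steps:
$H = -79$ ($H = -71 - 8 = -79$)
$r{\left(M \right)} = 8$ ($r{\left(M \right)} = 1 \cdot 8 = 8$)
$H \left(r{\left(T{\left(B{\left(-5 \right)},6 \right)} \right)} + 2 \left(-8\right)\right) = - 79 \left(8 + 2 \left(-8\right)\right) = - 79 \left(8 - 16\right) = \left(-79\right) \left(-8\right) = 632$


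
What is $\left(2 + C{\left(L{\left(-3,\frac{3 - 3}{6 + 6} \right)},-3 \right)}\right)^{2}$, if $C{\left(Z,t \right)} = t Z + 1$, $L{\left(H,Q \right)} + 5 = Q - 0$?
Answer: $324$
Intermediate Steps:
$L{\left(H,Q \right)} = -5 + Q$ ($L{\left(H,Q \right)} = -5 + \left(Q - 0\right) = -5 + \left(Q + 0\right) = -5 + Q$)
$C{\left(Z,t \right)} = 1 + Z t$ ($C{\left(Z,t \right)} = Z t + 1 = 1 + Z t$)
$\left(2 + C{\left(L{\left(-3,\frac{3 - 3}{6 + 6} \right)},-3 \right)}\right)^{2} = \left(2 + \left(1 + \left(-5 + \frac{3 - 3}{6 + 6}\right) \left(-3\right)\right)\right)^{2} = \left(2 + \left(1 + \left(-5 + \frac{0}{12}\right) \left(-3\right)\right)\right)^{2} = \left(2 + \left(1 + \left(-5 + 0 \cdot \frac{1}{12}\right) \left(-3\right)\right)\right)^{2} = \left(2 + \left(1 + \left(-5 + 0\right) \left(-3\right)\right)\right)^{2} = \left(2 + \left(1 - -15\right)\right)^{2} = \left(2 + \left(1 + 15\right)\right)^{2} = \left(2 + 16\right)^{2} = 18^{2} = 324$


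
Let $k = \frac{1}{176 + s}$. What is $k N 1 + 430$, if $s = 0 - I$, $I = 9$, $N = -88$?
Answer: $\frac{71722}{167} \approx 429.47$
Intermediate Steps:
$s = -9$ ($s = 0 - 9 = -9$)
$k = \frac{1}{167}$ ($k = \frac{1}{176 - 9} = \frac{1}{167} \approx 0.005988$)
$k N 1 + 430 = \frac{\left(-88\right) 1}{167} + 430 = \frac{1}{167} \left(-88\right) + 430 = - \frac{88}{167} + 430 = \frac{71722}{167}$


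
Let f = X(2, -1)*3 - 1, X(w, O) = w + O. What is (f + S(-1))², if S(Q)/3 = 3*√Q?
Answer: -77 + 36*I ≈ -77.0 + 36.0*I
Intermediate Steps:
X(w, O) = O + w
S(Q) = 9*√Q (S(Q) = 3*(3*√Q) = 9*√Q)
f = 2 (f = (-1 + 2)*3 - 1 = 1*3 - 1 = 3 - 1 = 2)
(f + S(-1))² = (2 + 9*√(-1))² = (2 + 9*I)²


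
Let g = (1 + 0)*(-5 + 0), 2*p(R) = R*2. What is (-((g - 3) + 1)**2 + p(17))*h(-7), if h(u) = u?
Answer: 224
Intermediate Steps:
p(R) = R (p(R) = (R*2)/2 = (2*R)/2 = R)
g = -5 (g = 1*(-5) = -5)
(-((g - 3) + 1)**2 + p(17))*h(-7) = (-((-5 - 3) + 1)**2 + 17)*(-7) = (-(-8 + 1)**2 + 17)*(-7) = (-1*(-7)**2 + 17)*(-7) = (-1*49 + 17)*(-7) = (-49 + 17)*(-7) = -32*(-7) = 224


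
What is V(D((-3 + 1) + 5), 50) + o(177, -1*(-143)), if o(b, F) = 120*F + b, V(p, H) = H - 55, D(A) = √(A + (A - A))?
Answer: 17332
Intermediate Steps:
D(A) = √A (D(A) = √(A + 0) = √A)
V(p, H) = -55 + H
o(b, F) = b + 120*F
V(D((-3 + 1) + 5), 50) + o(177, -1*(-143)) = (-55 + 50) + (177 + 120*(-1*(-143))) = -5 + (177 + 120*143) = -5 + (177 + 17160) = -5 + 17337 = 17332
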